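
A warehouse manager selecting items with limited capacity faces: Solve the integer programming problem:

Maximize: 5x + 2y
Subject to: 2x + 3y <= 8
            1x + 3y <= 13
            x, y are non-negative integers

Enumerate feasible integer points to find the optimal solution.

Constraint 1: 2x + 3y <= 8
Constraint 2: 1x + 3y <= 13
Feasible x range (need y >= 0): 0 <= x <= min(8/2, 13/1) => x in {0, ..., 4}.
Enumerate feasible integer points row by row (the coefficient of y is 2 > 0, so for each x the largest feasible y gives the best value):
  x = 0: y <= min((8 - 2*0)/3, (13 - 1*0)/3) => y in {0, ..., 2}; best 5*0 + 2*2 = 4
  x = 1: y <= min((8 - 2*1)/3, (13 - 1*1)/3) => y in {0, ..., 2}; best 5*1 + 2*2 = 9
  x = 2: y <= min((8 - 2*2)/3, (13 - 1*2)/3) => y in {0, ..., 1}; best 5*2 + 2*1 = 12
  x = 3: y <= min((8 - 2*3)/3, (13 - 1*3)/3) => y in {0}; best 5*3 + 2*0 = 15
  x = 4: y <= min((8 - 2*4)/3, (13 - 1*4)/3) => y in {0}; best 5*4 + 2*0 = 20
The maximum 5x + 2y = 20 is achieved at x = 4, y = 0.
Check: 2*4 + 3*0 = 8 <= 8 and 1*4 + 3*0 = 4 <= 13.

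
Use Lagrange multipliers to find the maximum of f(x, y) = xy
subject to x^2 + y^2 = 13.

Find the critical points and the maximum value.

Lagrange conditions: y = 2*lambda*x and x = 2*lambda*y
If x = 0 then y = 0, violating the constraint, so x, y != 0.
Dividing: y/x = x/y => x^2 = y^2 => y = x or y = -x
Constraint: 2x^2 = 13 => x^2 = 13/2 => x = +/-sqrt(13/2)
Critical points: (sqrt(13/2), sqrt(13/2)), (-sqrt(13/2), -sqrt(13/2)), (sqrt(13/2), -sqrt(13/2)), (-sqrt(13/2), sqrt(13/2))
  y = x:  xy = x^2 = 13/2  at (sqrt(13/2), sqrt(13/2)) and (-sqrt(13/2), -sqrt(13/2))
  y = -x: xy = -x^2 = -13/2 at (sqrt(13/2), -sqrt(13/2)) and (-sqrt(13/2), sqrt(13/2))
Maximum xy = 13/2 at (sqrt(13/2), sqrt(13/2)) and (-sqrt(13/2), -sqrt(13/2))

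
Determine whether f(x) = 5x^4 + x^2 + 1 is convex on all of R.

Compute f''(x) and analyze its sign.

f(x) = 5x^4 + x^2 + 1
f'(x) = 20x^3 + 2x
f''(x) = 60x^2 + 2
f''(x) = 60x^2 + 2 >= 2 > 0 for all x
Therefore, f is convex on R.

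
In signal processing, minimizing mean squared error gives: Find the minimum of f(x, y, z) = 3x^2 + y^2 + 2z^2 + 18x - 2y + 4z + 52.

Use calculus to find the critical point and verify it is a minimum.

f(x,y,z) = 3x^2 + y^2 + 2z^2 + 18x - 2y + 4z + 52
df/dx = 6x + (18) = 0 => x = -3
df/dy = 2y + (-2) = 0 => y = 1
df/dz = 4z + (4) = 0 => z = -1
f(-3,1,-1) = 3*(-3)^2 + 1*(1)^2 + 2*(-1)^2 + 18*(-3) + -2*(1) + 4*(-1) + 52 = 22
Hessian is diagonal with entries 6, 2, 4 > 0, confirmed minimum.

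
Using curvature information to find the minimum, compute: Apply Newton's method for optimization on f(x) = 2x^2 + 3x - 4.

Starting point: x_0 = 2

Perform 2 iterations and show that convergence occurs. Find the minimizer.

f(x) = 2x^2 + 3x - 4, f'(x) = 4x + (3), f''(x) = 4
Step 1: f'(2) = 11, x_1 = 2 - 11/4 = -3/4
Step 2: f'(-3/4) = 0, x_2 = -3/4 (converged)
Newton's method converges in 1 step for quadratics.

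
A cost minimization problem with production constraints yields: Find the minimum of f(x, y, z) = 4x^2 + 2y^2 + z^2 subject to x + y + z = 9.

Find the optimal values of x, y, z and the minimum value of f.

Using Lagrange multipliers on f = 4x^2 + 2y^2 + z^2 with constraint x + y + z = 9:
Conditions: 2*4*x = lambda, 2*2*y = lambda, 2*1*z = lambda
So x = lambda/8, y = lambda/4, z = lambda/2
Substituting into constraint: lambda * (7/8) = 9
lambda = 72/7
x = 9/7, y = 18/7, z = 36/7
Minimum value = 324/7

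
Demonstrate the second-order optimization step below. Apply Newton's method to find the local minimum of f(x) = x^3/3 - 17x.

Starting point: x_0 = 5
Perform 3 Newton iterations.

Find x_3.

f(x) = x^3/3 - 17x
f'(x) = x^2 - 17, f''(x) = 2x
Newton update: x_{n+1} = x_n - (x_n^2 - 17)/(2*x_n)
Step 1: x_0 = 5, f'=8, f''=10, x_1 = 21/5
Step 2: x_1 = 21/5, f'=16/25, f''=42/5, x_2 = 433/105
Step 3: x_2 = 433/105, f'=64/11025, f''=866/105, x_3 = 187457/45465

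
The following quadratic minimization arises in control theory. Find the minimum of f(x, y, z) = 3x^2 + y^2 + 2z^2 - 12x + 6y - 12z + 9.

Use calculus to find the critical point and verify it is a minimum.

f(x,y,z) = 3x^2 + y^2 + 2z^2 - 12x + 6y - 12z + 9
df/dx = 6x + (-12) = 0 => x = 2
df/dy = 2y + (6) = 0 => y = -3
df/dz = 4z + (-12) = 0 => z = 3
f(2,-3,3) = 3*(2)^2 + 1*(-3)^2 + 2*(3)^2 + -12*(2) + 6*(-3) + -12*(3) + 9 = -30
Hessian is diagonal with entries 6, 2, 4 > 0, confirmed minimum.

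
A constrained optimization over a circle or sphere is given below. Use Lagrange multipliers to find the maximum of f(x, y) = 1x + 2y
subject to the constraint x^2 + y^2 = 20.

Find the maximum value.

Set up Lagrange conditions: grad f = lambda * grad g
  1 = 2*lambda*x
  2 = 2*lambda*y
From these: x/y = 1/2, so x = 1t, y = 2t for some t.
Substitute into constraint: (1t)^2 + (2t)^2 = 20
  t^2 * 5 = 20
  t = sqrt(20/5)
Maximum = 1*x + 2*y = (1^2 + 2^2)*t = 5 * sqrt(20/5) = 10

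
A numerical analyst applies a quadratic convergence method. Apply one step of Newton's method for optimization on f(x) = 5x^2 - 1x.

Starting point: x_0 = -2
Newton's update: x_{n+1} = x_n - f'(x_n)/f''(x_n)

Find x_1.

f(x) = 5x^2 - 1x
f'(x) = 10x + (-1), f''(x) = 10
Newton step: x_1 = x_0 - f'(x_0)/f''(x_0)
f'(-2) = -21
x_1 = -2 - -21/10 = 1/10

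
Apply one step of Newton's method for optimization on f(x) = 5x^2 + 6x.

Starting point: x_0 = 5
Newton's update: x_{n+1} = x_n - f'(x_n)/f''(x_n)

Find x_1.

f(x) = 5x^2 + 6x
f'(x) = 10x + (6), f''(x) = 10
Newton step: x_1 = x_0 - f'(x_0)/f''(x_0)
f'(5) = 56
x_1 = 5 - 56/10 = -3/5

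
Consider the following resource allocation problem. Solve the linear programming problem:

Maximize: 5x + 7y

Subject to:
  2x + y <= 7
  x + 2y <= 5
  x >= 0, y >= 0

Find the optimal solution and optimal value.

Feasible vertices: (0, 0), (0, 5/2), (3, 1), (7/2, 0)
Objective 5x + 7y at each:
  (0, 0): 0
  (0, 5/2): 35/2
  (3, 1): 22
  (7/2, 0): 35/2
Maximum is 22 at (3, 1).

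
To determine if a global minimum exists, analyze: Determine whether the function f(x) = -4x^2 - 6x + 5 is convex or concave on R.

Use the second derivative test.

f(x) = -4x^2 - 6x + 5
f'(x) = -8x - 6
f''(x) = -8
Since f''(x) = -8 < 0 for all x, f is concave on R.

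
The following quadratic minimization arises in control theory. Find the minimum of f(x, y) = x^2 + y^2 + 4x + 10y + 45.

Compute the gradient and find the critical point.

f(x,y) = x^2 + y^2 + 4x + 10y + 45
df/dx = 2x + (4) = 0  =>  x = -2
df/dy = 2y + (10) = 0  =>  y = -5
f(-2, -5) = 1*(-2)^2 + 1*(-5)^2 + 4*(-2) + 10*(-5) + 45 = 16
Hessian is diagonal with entries 2, 2 > 0, so this is a minimum.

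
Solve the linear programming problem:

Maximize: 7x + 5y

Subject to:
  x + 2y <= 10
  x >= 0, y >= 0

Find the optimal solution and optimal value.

The feasible region has vertices at [(0, 0), (10, 0), (0, 5)].
Checking objective 7x + 5y at each vertex:
  (0, 0): 7*0 + 5*0 = 0
  (10, 0): 7*10 + 5*0 = 70
  (0, 5): 7*0 + 5*5 = 25
Maximum is 70 at (10, 0).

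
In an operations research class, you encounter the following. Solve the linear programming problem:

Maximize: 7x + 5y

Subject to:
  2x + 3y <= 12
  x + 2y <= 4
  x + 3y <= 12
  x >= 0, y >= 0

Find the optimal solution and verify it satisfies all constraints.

Feasible vertices: (0, 0), (0, 2), (4, 0)
Objective 7x + 5y at each vertex:
  (0, 0): 0
  (0, 2): 10
  (4, 0): 28
Maximum is 28 at (4, 0).
Verify constraints at (x, y) = (4, 0):
  2*4 + 3*0 = 8 <= 12
  1*4 + 2*0 = 4 <= 4 (active)
  1*4 + 3*0 = 4 <= 12
  x = 4 >= 0, y = 0 >= 0. All constraints satisfied.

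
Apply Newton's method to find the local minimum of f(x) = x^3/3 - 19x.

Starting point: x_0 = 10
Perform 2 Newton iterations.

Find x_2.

f(x) = x^3/3 - 19x
f'(x) = x^2 - 19, f''(x) = 2x
Newton update: x_{n+1} = x_n - (x_n^2 - 19)/(2*x_n)
Step 1: x_0 = 10, f'=81, f''=20, x_1 = 119/20
Step 2: x_1 = 119/20, f'=6561/400, f''=119/10, x_2 = 21761/4760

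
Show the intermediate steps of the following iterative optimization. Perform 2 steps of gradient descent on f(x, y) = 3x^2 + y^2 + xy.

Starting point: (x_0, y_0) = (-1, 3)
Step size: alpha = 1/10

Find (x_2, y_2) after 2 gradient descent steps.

f(x,y) = 3x^2 + y^2 + xy
grad_x = 6x + 1y, grad_y = 2y + 1x
Step 1: grad = (-3, 5), (-7/10, 5/2)
Step 2: grad = (-17/10, 43/10), (-53/100, 207/100)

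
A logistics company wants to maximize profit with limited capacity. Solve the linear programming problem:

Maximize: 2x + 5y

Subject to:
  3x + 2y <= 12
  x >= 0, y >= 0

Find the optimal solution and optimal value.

The feasible region has vertices at [(0, 0), (4, 0), (0, 6)].
Checking objective 2x + 5y at each vertex:
  (0, 0): 2*0 + 5*0 = 0
  (4, 0): 2*4 + 5*0 = 8
  (0, 6): 2*0 + 5*6 = 30
Maximum is 30 at (0, 6).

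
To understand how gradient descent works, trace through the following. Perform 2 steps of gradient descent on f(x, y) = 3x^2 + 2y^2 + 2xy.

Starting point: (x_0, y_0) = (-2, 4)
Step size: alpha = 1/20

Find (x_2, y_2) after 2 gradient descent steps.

f(x,y) = 3x^2 + 2y^2 + 2xy
grad_x = 6x + 2y, grad_y = 4y + 2x
Step 1: grad = (-4, 12), (-9/5, 17/5)
Step 2: grad = (-4, 10), (-8/5, 29/10)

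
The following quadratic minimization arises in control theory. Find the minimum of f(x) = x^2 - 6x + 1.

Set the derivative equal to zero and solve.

f(x) = x^2 - 6x + 1
f'(x) = 2x + (-6) = 0
x = 6/2 = 3
f(3) = -8
Since f''(x) = 2 > 0, this is a minimum.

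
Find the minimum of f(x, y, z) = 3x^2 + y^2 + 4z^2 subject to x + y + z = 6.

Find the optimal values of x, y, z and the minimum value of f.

Using Lagrange multipliers on f = 3x^2 + y^2 + 4z^2 with constraint x + y + z = 6:
Conditions: 2*3*x = lambda, 2*1*y = lambda, 2*4*z = lambda
So x = lambda/6, y = lambda/2, z = lambda/8
Substituting into constraint: lambda * (19/24) = 6
lambda = 144/19
x = 24/19, y = 72/19, z = 18/19
Minimum value = 432/19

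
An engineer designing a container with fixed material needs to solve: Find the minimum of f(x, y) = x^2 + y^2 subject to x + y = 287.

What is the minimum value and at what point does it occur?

Substitute y = 287 - x into f(x,y) = x^2 + y^2:
g(x) = x^2 + (287 - x)^2 = 2x^2 - 574x + 82369
g'(x) = 4x - 574 = 0  =>  x = 287/2
y = 287 - 287/2 = 287/2
Minimum value = (287/2)^2 + (287/2)^2 = 82369/2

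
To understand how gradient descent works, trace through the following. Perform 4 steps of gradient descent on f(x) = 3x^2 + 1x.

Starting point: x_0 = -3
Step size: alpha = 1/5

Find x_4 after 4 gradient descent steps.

f(x) = 3x^2 + 1x, f'(x) = 6x + (1)
Step 1: f'(-3) = -17, x_1 = -3 - 1/5 * -17 = 2/5
Step 2: f'(2/5) = 17/5, x_2 = 2/5 - 1/5 * 17/5 = -7/25
Step 3: f'(-7/25) = -17/25, x_3 = -7/25 - 1/5 * -17/25 = -18/125
Step 4: f'(-18/125) = 17/125, x_4 = -18/125 - 1/5 * 17/125 = -107/625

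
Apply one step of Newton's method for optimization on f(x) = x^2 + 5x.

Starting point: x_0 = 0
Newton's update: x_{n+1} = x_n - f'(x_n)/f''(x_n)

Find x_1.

f(x) = x^2 + 5x
f'(x) = 2x + (5), f''(x) = 2
Newton step: x_1 = x_0 - f'(x_0)/f''(x_0)
f'(0) = 5
x_1 = 0 - 5/2 = -5/2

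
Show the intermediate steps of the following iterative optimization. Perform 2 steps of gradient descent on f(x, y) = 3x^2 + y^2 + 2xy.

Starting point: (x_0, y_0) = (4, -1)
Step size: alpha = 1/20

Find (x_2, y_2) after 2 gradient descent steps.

f(x,y) = 3x^2 + y^2 + 2xy
grad_x = 6x + 2y, grad_y = 2y + 2x
Step 1: grad = (22, 6), (29/10, -13/10)
Step 2: grad = (74/5, 16/5), (54/25, -73/50)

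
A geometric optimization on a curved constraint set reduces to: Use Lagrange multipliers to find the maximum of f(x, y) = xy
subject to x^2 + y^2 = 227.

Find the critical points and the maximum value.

Lagrange conditions: y = 2*lambda*x and x = 2*lambda*y
If x = 0 then y = 0, violating the constraint, so x, y != 0.
Dividing: y/x = x/y => x^2 = y^2 => y = x or y = -x
Constraint: 2x^2 = 227 => x^2 = 227/2 => x = +/-sqrt(227/2)
Critical points: (sqrt(227/2), sqrt(227/2)), (-sqrt(227/2), -sqrt(227/2)), (sqrt(227/2), -sqrt(227/2)), (-sqrt(227/2), sqrt(227/2))
  y = x:  xy = x^2 = 227/2  at (sqrt(227/2), sqrt(227/2)) and (-sqrt(227/2), -sqrt(227/2))
  y = -x: xy = -x^2 = -227/2 at (sqrt(227/2), -sqrt(227/2)) and (-sqrt(227/2), sqrt(227/2))
Maximum xy = 227/2 at (sqrt(227/2), sqrt(227/2)) and (-sqrt(227/2), -sqrt(227/2))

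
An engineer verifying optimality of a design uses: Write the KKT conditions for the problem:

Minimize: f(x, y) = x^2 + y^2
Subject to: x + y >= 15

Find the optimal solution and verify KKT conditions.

KKT conditions for min x^2 + y^2 s.t. x + y >= 15:
Stationarity: 2x = mu, 2y = mu
So x = y = mu/2.
Complementary slackness: mu*(x + y - 15) = 0
Primal feasibility: x + y >= 15; dual feasibility: mu >= 0
If mu = 0 then x = y = 0, but 0 + 0 < 15 is infeasible, so the constraint is active.
Constraint active: x + y = 2*(mu/2) = 15 => mu = 15
x = y = 15/2, f = 225/2
Verify: stationarity 2*(15/2) = 15 = mu; primal 15/2 + 15/2 = 15 >= 15; dual mu = 15 >= 0; complementary slackness 15*(15 - 15) = 0. All KKT conditions hold.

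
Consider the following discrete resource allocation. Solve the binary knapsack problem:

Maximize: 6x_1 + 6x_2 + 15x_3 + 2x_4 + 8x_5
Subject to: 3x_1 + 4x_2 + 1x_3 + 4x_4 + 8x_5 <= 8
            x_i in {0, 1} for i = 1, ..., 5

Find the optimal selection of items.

Items: item 1 (v=6, w=3), item 2 (v=6, w=4), item 3 (v=15, w=1), item 4 (v=2, w=4), item 5 (v=8, w=8)
Capacity: 8
Checking all 32 subsets (w = total weight, v = total value):
  {}: w = 0, v = 0
  {1}: w = 3, v = 6
  {2}: w = 4, v = 6
  {3}: w = 1, v = 15
  {4}: w = 4, v = 2
  {5}: w = 8, v = 8
  {1, 2}: w = 7, v = 12
  {1, 3}: w = 4, v = 21
  {1, 4}: w = 7, v = 8
  {1, 5}: w = 11 > 8, infeasible
  {2, 3}: w = 5, v = 21
  {2, 4}: w = 8, v = 8
  {2, 5}: w = 12 > 8, infeasible
  {3, 4}: w = 5, v = 17
  {3, 5}: w = 9 > 8, infeasible
  {4, 5}: w = 12 > 8, infeasible
  {1, 2, 3}: w = 8, v = 27
  {1, 2, 4}: w = 11 > 8, infeasible
  {1, 2, 5}: w = 15 > 8, infeasible
  {1, 3, 4}: w = 8, v = 23
  {1, 3, 5}: w = 12 > 8, infeasible
  {1, 4, 5}: w = 15 > 8, infeasible
  {2, 3, 4}: w = 9 > 8, infeasible
  {2, 3, 5}: w = 13 > 8, infeasible
  {2, 4, 5}: w = 16 > 8, infeasible
  {3, 4, 5}: w = 13 > 8, infeasible
  {1, 2, 3, 4}: w = 12 > 8, infeasible
  {1, 2, 3, 5}: w = 16 > 8, infeasible
  {1, 2, 4, 5}: w = 19 > 8, infeasible
  {1, 3, 4, 5}: w = 16 > 8, infeasible
  {2, 3, 4, 5}: w = 17 > 8, infeasible
  {1, 2, 3, 4, 5}: w = 20 > 8, infeasible
Best feasible subset: items [1, 2, 3]
Total weight: 8 <= 8, total value: 27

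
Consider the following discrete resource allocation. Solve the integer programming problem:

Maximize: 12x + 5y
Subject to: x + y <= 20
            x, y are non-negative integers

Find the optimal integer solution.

Objective: 12x + 5y, constraint: x + y <= 20
Coefficient of x is 12 >= coefficient of y is 5, so allocate the entire budget to x.
Optimal: x = 20, y = 0, value = 240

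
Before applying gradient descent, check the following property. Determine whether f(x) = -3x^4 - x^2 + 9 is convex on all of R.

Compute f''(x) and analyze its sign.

f(x) = -3x^4 - x^2 + 9
f'(x) = -12x^3 + -2x
f''(x) = -36x^2 + -2
f''(x) = -36x^2 + -2 <= -2 < 0 for all x
Therefore, f is concave on R.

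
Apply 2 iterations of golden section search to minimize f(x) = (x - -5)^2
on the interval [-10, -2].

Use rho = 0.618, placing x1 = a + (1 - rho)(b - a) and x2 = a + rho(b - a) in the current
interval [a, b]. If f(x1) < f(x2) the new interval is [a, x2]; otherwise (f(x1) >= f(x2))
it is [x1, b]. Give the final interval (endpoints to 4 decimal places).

Golden section search for min of f(x) = (x - -5)^2 on [-10, -2].
Each step: x1 = a + (1 - rho)(b - a), x2 = a + rho(b - a); if f(x1) < f(x2) keep [a, x2], otherwise keep [x1, b].
Step 1: [-10.0000, -2.0000], x1=-6.9440 (f=3.7791), x2=-5.0560 (f=0.0031); f(x1) > f(x2) => keep [-6.9440, -2.0000]
Step 2: [-6.9440, -2.0000], x1=-5.0554 (f=0.0031), x2=-3.8886 (f=1.2352); f(x1) < f(x2) => keep [-6.9440, -3.8886]
Final interval: [-6.9440, -3.8886]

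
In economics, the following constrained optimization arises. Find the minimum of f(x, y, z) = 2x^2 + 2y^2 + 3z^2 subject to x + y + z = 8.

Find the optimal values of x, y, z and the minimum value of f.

Using Lagrange multipliers on f = 2x^2 + 2y^2 + 3z^2 with constraint x + y + z = 8:
Conditions: 2*2*x = lambda, 2*2*y = lambda, 2*3*z = lambda
So x = lambda/4, y = lambda/4, z = lambda/6
Substituting into constraint: lambda * (2/3) = 8
lambda = 12
x = 3, y = 3, z = 2
Minimum value = 48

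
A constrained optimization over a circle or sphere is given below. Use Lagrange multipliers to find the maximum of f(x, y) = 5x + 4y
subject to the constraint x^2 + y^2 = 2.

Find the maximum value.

Set up Lagrange conditions: grad f = lambda * grad g
  5 = 2*lambda*x
  4 = 2*lambda*y
From these: x/y = 5/4, so x = 5t, y = 4t for some t.
Substitute into constraint: (5t)^2 + (4t)^2 = 2
  t^2 * 41 = 2
  t = sqrt(2/41)
Maximum = 5*x + 4*y = (5^2 + 4^2)*t = 41 * sqrt(2/41) = sqrt(82)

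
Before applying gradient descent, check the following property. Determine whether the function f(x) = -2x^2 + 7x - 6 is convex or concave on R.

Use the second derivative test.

f(x) = -2x^2 + 7x - 6
f'(x) = -4x + 7
f''(x) = -4
Since f''(x) = -4 < 0 for all x, f is concave on R.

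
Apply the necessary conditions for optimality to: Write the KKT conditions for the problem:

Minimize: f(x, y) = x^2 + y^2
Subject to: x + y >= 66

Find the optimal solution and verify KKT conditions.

KKT conditions for min x^2 + y^2 s.t. x + y >= 66:
Stationarity: 2x = mu, 2y = mu
So x = y = mu/2.
Complementary slackness: mu*(x + y - 66) = 0
Primal feasibility: x + y >= 66; dual feasibility: mu >= 0
If mu = 0 then x = y = 0, but 0 + 0 < 66 is infeasible, so the constraint is active.
Constraint active: x + y = 2*(mu/2) = 66 => mu = 66
x = y = 33, f = 2178
Verify: stationarity 2*33 = 66 = mu; primal 33 + 33 = 66 >= 66; dual mu = 66 >= 0; complementary slackness 66*(66 - 66) = 0. All KKT conditions hold.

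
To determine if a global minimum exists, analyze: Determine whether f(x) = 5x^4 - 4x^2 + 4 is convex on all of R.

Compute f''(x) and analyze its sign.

f(x) = 5x^4 - 4x^2 + 4
f'(x) = 20x^3 + -8x
f''(x) = 60x^2 + -8
f''(0) = -8 < 0, so not convex near x = 0
Therefore, f is not globally convex on R.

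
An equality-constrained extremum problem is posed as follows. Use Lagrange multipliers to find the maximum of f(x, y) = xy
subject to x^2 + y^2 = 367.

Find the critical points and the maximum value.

Lagrange conditions: y = 2*lambda*x and x = 2*lambda*y
If x = 0 then y = 0, violating the constraint, so x, y != 0.
Dividing: y/x = x/y => x^2 = y^2 => y = x or y = -x
Constraint: 2x^2 = 367 => x^2 = 367/2 => x = +/-sqrt(367/2)
Critical points: (sqrt(367/2), sqrt(367/2)), (-sqrt(367/2), -sqrt(367/2)), (sqrt(367/2), -sqrt(367/2)), (-sqrt(367/2), sqrt(367/2))
  y = x:  xy = x^2 = 367/2  at (sqrt(367/2), sqrt(367/2)) and (-sqrt(367/2), -sqrt(367/2))
  y = -x: xy = -x^2 = -367/2 at (sqrt(367/2), -sqrt(367/2)) and (-sqrt(367/2), sqrt(367/2))
Maximum xy = 367/2 at (sqrt(367/2), sqrt(367/2)) and (-sqrt(367/2), -sqrt(367/2))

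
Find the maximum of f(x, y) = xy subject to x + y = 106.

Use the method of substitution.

Substitute y = 106 - x into f(x,y) = xy:
g(x) = x(106 - x) = 106x - x^2
g'(x) = 106 - 2x = 0  =>  x = 53
y = 106 - 53 = 53
Maximum value = 53 * 53 = 2809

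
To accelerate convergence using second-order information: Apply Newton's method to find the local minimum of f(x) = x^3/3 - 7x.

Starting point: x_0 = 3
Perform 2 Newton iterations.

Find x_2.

f(x) = x^3/3 - 7x
f'(x) = x^2 - 7, f''(x) = 2x
Newton update: x_{n+1} = x_n - (x_n^2 - 7)/(2*x_n)
Step 1: x_0 = 3, f'=2, f''=6, x_1 = 8/3
Step 2: x_1 = 8/3, f'=1/9, f''=16/3, x_2 = 127/48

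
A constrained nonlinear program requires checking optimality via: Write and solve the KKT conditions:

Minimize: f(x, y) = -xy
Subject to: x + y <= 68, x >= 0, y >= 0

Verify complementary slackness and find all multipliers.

Problem: min -xy s.t. x + y <= 68 (multiplier lambda), x >= 0 (mu_x), y >= 0 (mu_y)
KKT stationarity: -y + lambda - mu_x = 0, -x + lambda - mu_y = 0, with lambda, mu_x, mu_y >= 0
Complementary slackness: lambda*(x + y - 68) = 0, mu_x*x = 0, mu_y*y = 0
If lambda = 0: y = -mu_x <= 0 and x = -mu_y <= 0 force x = y = 0 with f = 0; but x = y = 34 is feasible with f = -1156 < 0, so this is not the minimum. Hence lambda > 0 and x + y = 68.
Try x > 0, y > 0 (so mu_x = mu_y = 0): y = lambda, x = lambda => x = y = lambda
x + y = 68 => 2*lambda = 68 => lambda = 34
x* = y* = 34 > 0, consistent with mu_x = mu_y = 0.
(Any feasible point with x = 0 or y = 0 has f = 0 > -1156, so the minimum is not on those boundaries.)
min(-xy) = -1156 (i.e. max xy = 1156)
Multipliers: lambda = 34, mu_x = 0, mu_y = 0
Complementary slackness: lambda*(x + y - 68) = 34*(34 + 34 - 68) = 0, mu_x*x = 0*34 = 0, mu_y*y = 0*34 = 0. Satisfied.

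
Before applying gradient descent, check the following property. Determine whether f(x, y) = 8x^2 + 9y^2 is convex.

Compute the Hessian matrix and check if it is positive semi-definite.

f(x,y) = 8x^2 + 9y^2
Hessian H = [[16, 0], [0, 18]]
trace(H) = 34, det(H) = 288
Eigenvalues: (34 +/- sqrt(4)) / 2 = 18, 16
Since both eigenvalues > 0, f is convex.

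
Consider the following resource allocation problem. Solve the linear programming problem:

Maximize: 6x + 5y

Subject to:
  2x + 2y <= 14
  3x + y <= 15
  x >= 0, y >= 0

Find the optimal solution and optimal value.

Feasible vertices: (0, 0), (0, 7), (4, 3), (5, 0)
Objective 6x + 5y at each:
  (0, 0): 0
  (0, 7): 35
  (4, 3): 39
  (5, 0): 30
Maximum is 39 at (4, 3).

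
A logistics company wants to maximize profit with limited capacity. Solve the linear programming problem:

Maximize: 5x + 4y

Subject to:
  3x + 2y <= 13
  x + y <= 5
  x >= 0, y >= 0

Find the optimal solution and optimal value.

Feasible vertices: (0, 0), (0, 5), (3, 2), (13/3, 0)
Objective 5x + 4y at each:
  (0, 0): 0
  (0, 5): 20
  (3, 2): 23
  (13/3, 0): 65/3
Maximum is 23 at (3, 2).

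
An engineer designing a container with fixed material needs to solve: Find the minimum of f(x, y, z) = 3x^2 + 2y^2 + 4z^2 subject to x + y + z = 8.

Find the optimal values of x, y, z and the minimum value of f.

Using Lagrange multipliers on f = 3x^2 + 2y^2 + 4z^2 with constraint x + y + z = 8:
Conditions: 2*3*x = lambda, 2*2*y = lambda, 2*4*z = lambda
So x = lambda/6, y = lambda/4, z = lambda/8
Substituting into constraint: lambda * (13/24) = 8
lambda = 192/13
x = 32/13, y = 48/13, z = 24/13
Minimum value = 768/13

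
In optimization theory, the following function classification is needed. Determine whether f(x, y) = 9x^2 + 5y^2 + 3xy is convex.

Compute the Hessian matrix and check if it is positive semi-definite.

f(x,y) = 9x^2 + 5y^2 + 3xy
Hessian H = [[18, 3], [3, 10]]
trace(H) = 28, det(H) = 171
Eigenvalues: (28 +/- sqrt(100)) / 2 = 19, 9
Since both eigenvalues > 0, f is convex.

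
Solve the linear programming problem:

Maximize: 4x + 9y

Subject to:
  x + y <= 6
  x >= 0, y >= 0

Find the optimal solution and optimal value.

The feasible region has vertices at [(0, 0), (6, 0), (0, 6)].
Checking objective 4x + 9y at each vertex:
  (0, 0): 4*0 + 9*0 = 0
  (6, 0): 4*6 + 9*0 = 24
  (0, 6): 4*0 + 9*6 = 54
Maximum is 54 at (0, 6).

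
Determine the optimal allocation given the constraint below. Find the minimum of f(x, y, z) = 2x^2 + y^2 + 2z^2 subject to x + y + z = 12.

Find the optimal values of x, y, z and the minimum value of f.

Using Lagrange multipliers on f = 2x^2 + y^2 + 2z^2 with constraint x + y + z = 12:
Conditions: 2*2*x = lambda, 2*1*y = lambda, 2*2*z = lambda
So x = lambda/4, y = lambda/2, z = lambda/4
Substituting into constraint: lambda * (1) = 12
lambda = 12
x = 3, y = 6, z = 3
Minimum value = 72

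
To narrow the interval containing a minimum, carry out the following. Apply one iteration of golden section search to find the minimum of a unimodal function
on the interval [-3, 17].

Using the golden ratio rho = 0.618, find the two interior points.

Golden section search on [-3, 17].
Golden ratio rho = 0.618 (approx).
Interior points:
  x_1 = -3 + (1-0.618)*20 = 4.6400
  x_2 = -3 + 0.618*20 = 9.3600
Compare f(x_1) and f(x_2) to determine which subinterval to keep.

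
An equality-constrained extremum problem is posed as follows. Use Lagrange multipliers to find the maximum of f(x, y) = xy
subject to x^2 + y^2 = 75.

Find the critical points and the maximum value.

Lagrange conditions: y = 2*lambda*x and x = 2*lambda*y
If x = 0 then y = 0, violating the constraint, so x, y != 0.
Dividing: y/x = x/y => x^2 = y^2 => y = x or y = -x
Constraint: 2x^2 = 75 => x^2 = 75/2 => x = +/-sqrt(75/2)
Critical points: (sqrt(75/2), sqrt(75/2)), (-sqrt(75/2), -sqrt(75/2)), (sqrt(75/2), -sqrt(75/2)), (-sqrt(75/2), sqrt(75/2))
  y = x:  xy = x^2 = 75/2  at (sqrt(75/2), sqrt(75/2)) and (-sqrt(75/2), -sqrt(75/2))
  y = -x: xy = -x^2 = -75/2 at (sqrt(75/2), -sqrt(75/2)) and (-sqrt(75/2), sqrt(75/2))
Maximum xy = 75/2 at (sqrt(75/2), sqrt(75/2)) and (-sqrt(75/2), -sqrt(75/2))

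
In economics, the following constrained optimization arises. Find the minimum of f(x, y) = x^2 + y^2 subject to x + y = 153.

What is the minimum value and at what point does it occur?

Substitute y = 153 - x into f(x,y) = x^2 + y^2:
g(x) = x^2 + (153 - x)^2 = 2x^2 - 306x + 23409
g'(x) = 4x - 306 = 0  =>  x = 153/2
y = 153 - 153/2 = 153/2
Minimum value = (153/2)^2 + (153/2)^2 = 23409/2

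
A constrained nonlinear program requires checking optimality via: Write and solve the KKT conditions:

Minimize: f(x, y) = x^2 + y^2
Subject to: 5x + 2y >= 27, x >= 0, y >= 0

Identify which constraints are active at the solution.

KKT conditions for min x^2 + y^2 s.t. 5x + 2y >= 27, x >= 0, y >= 0:
Stationarity: 2x = mu*5 + mu_x, 2y = mu*2 + mu_y, with mu, mu_x, mu_y >= 0
Complementary slackness: mu*(5x + 2y - 27) = 0, mu_x*x = 0, mu_y*y = 0
(0, 0) is infeasible (5*0 + 2*0 < 27), so if mu = 0 stationarity would force x = mu_x/2 >= 0, y = mu_y/2 >= 0 with mu_x*x = mu_y*y = 0, i.e. x = y = 0: contradiction. Hence mu > 0 and 5x + 2y = 27 is active.
Try x > 0, y > 0 (so mu_x = mu_y = 0): x = 5*mu/2, y = 2*mu/2
Substitute: 5*(5*mu/2) + 2*(2*mu/2) = 27
  mu*29/2 = 27 => mu = 54/29
x* = 135/29 > 0, y* = 54/29 > 0, consistent with mu_x = mu_y = 0.
f is convex and the constraints are linear, so this KKT point is the global minimum.
f* = 729/29
Active constraints: 5x + 2y >= 27 (holds with equality, mu = 54/29 > 0); x >= 0 and y >= 0 are inactive (mu_x = mu_y = 0).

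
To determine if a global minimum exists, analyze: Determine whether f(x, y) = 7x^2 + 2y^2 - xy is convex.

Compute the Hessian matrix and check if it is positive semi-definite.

f(x,y) = 7x^2 + 2y^2 - xy
Hessian H = [[14, -1], [-1, 4]]
trace(H) = 18, det(H) = 55
Eigenvalues: (18 +/- sqrt(104)) / 2 = 14.1, 3.901
Since both eigenvalues > 0, f is convex.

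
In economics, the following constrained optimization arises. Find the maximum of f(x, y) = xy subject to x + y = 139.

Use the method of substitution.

Substitute y = 139 - x into f(x,y) = xy:
g(x) = x(139 - x) = 139x - x^2
g'(x) = 139 - 2x = 0  =>  x = 139/2
y = 139 - 139/2 = 139/2
Maximum value = (139/2) * (139/2) = 19321/4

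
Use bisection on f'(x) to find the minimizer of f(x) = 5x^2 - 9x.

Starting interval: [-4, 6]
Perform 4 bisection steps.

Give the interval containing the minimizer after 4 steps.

Finding critical point of f(x) = 5x^2 - 9x using bisection on f'(x) = 10x + -9.
f'(x) = 0 when x = 9/10.
Starting interval: [-4, 6]
Step 1: mid = 1, f'(mid) = 1, new interval = [-4, 1]
Step 2: mid = -3/2, f'(mid) = -24, new interval = [-3/2, 1]
Step 3: mid = -1/4, f'(mid) = -23/2, new interval = [-1/4, 1]
Step 4: mid = 3/8, f'(mid) = -21/4, new interval = [3/8, 1]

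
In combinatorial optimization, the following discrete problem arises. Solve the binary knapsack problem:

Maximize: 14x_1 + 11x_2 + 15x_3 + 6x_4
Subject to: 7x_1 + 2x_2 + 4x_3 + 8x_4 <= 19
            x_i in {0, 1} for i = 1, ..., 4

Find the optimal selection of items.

Items: item 1 (v=14, w=7), item 2 (v=11, w=2), item 3 (v=15, w=4), item 4 (v=6, w=8)
Capacity: 19
Checking all 16 subsets (w = total weight, v = total value):
  {}: w = 0, v = 0
  {1}: w = 7, v = 14
  {2}: w = 2, v = 11
  {3}: w = 4, v = 15
  {4}: w = 8, v = 6
  {1, 2}: w = 9, v = 25
  {1, 3}: w = 11, v = 29
  {1, 4}: w = 15, v = 20
  {2, 3}: w = 6, v = 26
  {2, 4}: w = 10, v = 17
  {3, 4}: w = 12, v = 21
  {1, 2, 3}: w = 13, v = 40
  {1, 2, 4}: w = 17, v = 31
  {1, 3, 4}: w = 19, v = 35
  {2, 3, 4}: w = 14, v = 32
  {1, 2, 3, 4}: w = 21 > 19, infeasible
Best feasible subset: items [1, 2, 3]
Total weight: 13 <= 19, total value: 40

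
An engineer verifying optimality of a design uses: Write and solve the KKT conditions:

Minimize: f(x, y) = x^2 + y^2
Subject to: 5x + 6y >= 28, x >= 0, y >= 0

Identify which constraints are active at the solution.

KKT conditions for min x^2 + y^2 s.t. 5x + 6y >= 28, x >= 0, y >= 0:
Stationarity: 2x = mu*5 + mu_x, 2y = mu*6 + mu_y, with mu, mu_x, mu_y >= 0
Complementary slackness: mu*(5x + 6y - 28) = 0, mu_x*x = 0, mu_y*y = 0
(0, 0) is infeasible (5*0 + 6*0 < 28), so if mu = 0 stationarity would force x = mu_x/2 >= 0, y = mu_y/2 >= 0 with mu_x*x = mu_y*y = 0, i.e. x = y = 0: contradiction. Hence mu > 0 and 5x + 6y = 28 is active.
Try x > 0, y > 0 (so mu_x = mu_y = 0): x = 5*mu/2, y = 6*mu/2
Substitute: 5*(5*mu/2) + 6*(6*mu/2) = 28
  mu*61/2 = 28 => mu = 56/61
x* = 140/61 > 0, y* = 168/61 > 0, consistent with mu_x = mu_y = 0.
f is convex and the constraints are linear, so this KKT point is the global minimum.
f* = 784/61
Active constraints: 5x + 6y >= 28 (holds with equality, mu = 56/61 > 0); x >= 0 and y >= 0 are inactive (mu_x = mu_y = 0).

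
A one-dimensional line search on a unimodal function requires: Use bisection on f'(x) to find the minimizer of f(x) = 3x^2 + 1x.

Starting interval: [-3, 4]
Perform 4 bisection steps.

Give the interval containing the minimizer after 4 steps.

Finding critical point of f(x) = 3x^2 + 1x using bisection on f'(x) = 6x + 1.
f'(x) = 0 when x = -1/6.
Starting interval: [-3, 4]
Step 1: mid = 1/2, f'(mid) = 4, new interval = [-3, 1/2]
Step 2: mid = -5/4, f'(mid) = -13/2, new interval = [-5/4, 1/2]
Step 3: mid = -3/8, f'(mid) = -5/4, new interval = [-3/8, 1/2]
Step 4: mid = 1/16, f'(mid) = 11/8, new interval = [-3/8, 1/16]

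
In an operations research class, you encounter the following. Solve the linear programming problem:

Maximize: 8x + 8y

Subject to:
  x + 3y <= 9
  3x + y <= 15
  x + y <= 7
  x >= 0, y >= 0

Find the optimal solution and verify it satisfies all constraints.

Feasible vertices: (0, 0), (0, 3), (9/2, 3/2), (5, 0)
Objective 8x + 8y at each vertex:
  (0, 0): 0
  (0, 3): 24
  (9/2, 3/2): 48
  (5, 0): 40
Maximum is 48 at (9/2, 3/2).
Verify constraints at (x, y) = (9/2, 3/2):
  1*(9/2) + 3*(3/2) = 9 <= 9 (active)
  3*(9/2) + 1*(3/2) = 15 <= 15 (active)
  1*(9/2) + 1*(3/2) = 6 <= 7
  x = 9/2 >= 0, y = 3/2 >= 0. All constraints satisfied.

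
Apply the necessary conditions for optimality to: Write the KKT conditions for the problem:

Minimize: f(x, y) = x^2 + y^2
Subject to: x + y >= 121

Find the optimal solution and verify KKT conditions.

KKT conditions for min x^2 + y^2 s.t. x + y >= 121:
Stationarity: 2x = mu, 2y = mu
So x = y = mu/2.
Complementary slackness: mu*(x + y - 121) = 0
Primal feasibility: x + y >= 121; dual feasibility: mu >= 0
If mu = 0 then x = y = 0, but 0 + 0 < 121 is infeasible, so the constraint is active.
Constraint active: x + y = 2*(mu/2) = 121 => mu = 121
x = y = 121/2, f = 14641/2
Verify: stationarity 2*(121/2) = 121 = mu; primal 121/2 + 121/2 = 121 >= 121; dual mu = 121 >= 0; complementary slackness 121*(121 - 121) = 0. All KKT conditions hold.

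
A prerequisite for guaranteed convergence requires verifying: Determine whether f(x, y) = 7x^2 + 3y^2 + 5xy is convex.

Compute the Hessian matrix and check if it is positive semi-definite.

f(x,y) = 7x^2 + 3y^2 + 5xy
Hessian H = [[14, 5], [5, 6]]
trace(H) = 20, det(H) = 59
Eigenvalues: (20 +/- sqrt(164)) / 2 = 16.4, 3.597
Since both eigenvalues > 0, f is convex.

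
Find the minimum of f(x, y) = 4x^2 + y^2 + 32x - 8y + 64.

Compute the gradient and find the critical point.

f(x,y) = 4x^2 + y^2 + 32x - 8y + 64
df/dx = 8x + (32) = 0  =>  x = -4
df/dy = 2y + (-8) = 0  =>  y = 4
f(-4, 4) = 4*(-4)^2 + 1*(4)^2 + 32*(-4) + -8*(4) + 64 = -16
Hessian is diagonal with entries 8, 2 > 0, so this is a minimum.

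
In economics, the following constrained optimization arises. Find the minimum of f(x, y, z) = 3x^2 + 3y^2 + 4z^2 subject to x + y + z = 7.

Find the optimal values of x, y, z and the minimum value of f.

Using Lagrange multipliers on f = 3x^2 + 3y^2 + 4z^2 with constraint x + y + z = 7:
Conditions: 2*3*x = lambda, 2*3*y = lambda, 2*4*z = lambda
So x = lambda/6, y = lambda/6, z = lambda/8
Substituting into constraint: lambda * (11/24) = 7
lambda = 168/11
x = 28/11, y = 28/11, z = 21/11
Minimum value = 588/11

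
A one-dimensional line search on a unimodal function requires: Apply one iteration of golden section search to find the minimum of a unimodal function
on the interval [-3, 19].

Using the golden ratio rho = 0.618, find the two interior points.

Golden section search on [-3, 19].
Golden ratio rho = 0.618 (approx).
Interior points:
  x_1 = -3 + (1-0.618)*22 = 5.4040
  x_2 = -3 + 0.618*22 = 10.5960
Compare f(x_1) and f(x_2) to determine which subinterval to keep.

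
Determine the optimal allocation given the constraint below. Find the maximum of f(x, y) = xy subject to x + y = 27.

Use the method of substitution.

Substitute y = 27 - x into f(x,y) = xy:
g(x) = x(27 - x) = 27x - x^2
g'(x) = 27 - 2x = 0  =>  x = 27/2
y = 27 - 27/2 = 27/2
Maximum value = (27/2) * (27/2) = 729/4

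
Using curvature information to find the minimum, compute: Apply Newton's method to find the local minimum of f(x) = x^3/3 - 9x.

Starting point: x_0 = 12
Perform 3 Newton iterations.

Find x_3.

f(x) = x^3/3 - 9x
f'(x) = x^2 - 9, f''(x) = 2x
Newton update: x_{n+1} = x_n - (x_n^2 - 9)/(2*x_n)
Step 1: x_0 = 12, f'=135, f''=24, x_1 = 51/8
Step 2: x_1 = 51/8, f'=2025/64, f''=51/4, x_2 = 1059/272
Step 3: x_2 = 1059/272, f'=455625/73984, f''=1059/136, x_3 = 595779/192032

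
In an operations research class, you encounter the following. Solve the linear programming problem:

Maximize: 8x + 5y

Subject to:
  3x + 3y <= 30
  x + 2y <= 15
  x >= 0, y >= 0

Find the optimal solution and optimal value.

Feasible vertices: (0, 0), (0, 15/2), (5, 5), (10, 0)
Objective 8x + 5y at each:
  (0, 0): 0
  (0, 15/2): 75/2
  (5, 5): 65
  (10, 0): 80
Maximum is 80 at (10, 0).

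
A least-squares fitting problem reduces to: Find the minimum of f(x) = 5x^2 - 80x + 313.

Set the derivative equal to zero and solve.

f(x) = 5x^2 - 80x + 313
f'(x) = 10x + (-80) = 0
x = 80/10 = 8
f(8) = -7
Since f''(x) = 10 > 0, this is a minimum.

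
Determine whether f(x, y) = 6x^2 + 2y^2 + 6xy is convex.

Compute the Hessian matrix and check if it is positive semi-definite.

f(x,y) = 6x^2 + 2y^2 + 6xy
Hessian H = [[12, 6], [6, 4]]
trace(H) = 16, det(H) = 12
Eigenvalues: (16 +/- sqrt(208)) / 2 = 15.21, 0.7889
Since both eigenvalues > 0, f is convex.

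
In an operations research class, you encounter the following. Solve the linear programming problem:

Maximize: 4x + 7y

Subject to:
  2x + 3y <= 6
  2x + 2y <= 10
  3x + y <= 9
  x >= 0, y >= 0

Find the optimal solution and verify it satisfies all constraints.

Feasible vertices: (0, 0), (0, 2), (3, 0)
Objective 4x + 7y at each vertex:
  (0, 0): 0
  (0, 2): 14
  (3, 0): 12
Maximum is 14 at (0, 2).
Verify constraints at (x, y) = (0, 2):
  2*0 + 3*2 = 6 <= 6 (active)
  2*0 + 2*2 = 4 <= 10
  3*0 + 1*2 = 2 <= 9
  x = 0 >= 0, y = 2 >= 0. All constraints satisfied.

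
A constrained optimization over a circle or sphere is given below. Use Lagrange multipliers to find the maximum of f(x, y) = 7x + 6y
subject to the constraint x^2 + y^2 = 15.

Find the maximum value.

Set up Lagrange conditions: grad f = lambda * grad g
  7 = 2*lambda*x
  6 = 2*lambda*y
From these: x/y = 7/6, so x = 7t, y = 6t for some t.
Substitute into constraint: (7t)^2 + (6t)^2 = 15
  t^2 * 85 = 15
  t = sqrt(15/85)
Maximum = 7*x + 6*y = (7^2 + 6^2)*t = 85 * sqrt(15/85) = sqrt(1275)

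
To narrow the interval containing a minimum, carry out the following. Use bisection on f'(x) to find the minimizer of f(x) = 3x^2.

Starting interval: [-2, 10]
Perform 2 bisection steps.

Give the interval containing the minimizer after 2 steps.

Finding critical point of f(x) = 3x^2 using bisection on f'(x) = 6x + 0.
f'(x) = 0 when x = 0.
Starting interval: [-2, 10]
Step 1: mid = 4, f'(mid) = 24, new interval = [-2, 4]
Step 2: mid = 1, f'(mid) = 6, new interval = [-2, 1]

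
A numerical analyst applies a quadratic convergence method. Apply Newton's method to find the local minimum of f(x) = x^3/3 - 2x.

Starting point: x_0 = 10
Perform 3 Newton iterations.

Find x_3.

f(x) = x^3/3 - 2x
f'(x) = x^2 - 2, f''(x) = 2x
Newton update: x_{n+1} = x_n - (x_n^2 - 2)/(2*x_n)
Step 1: x_0 = 10, f'=98, f''=20, x_1 = 51/10
Step 2: x_1 = 51/10, f'=2401/100, f''=51/5, x_2 = 2801/1020
Step 3: x_2 = 2801/1020, f'=5764801/1040400, f''=2801/510, x_3 = 9926401/5714040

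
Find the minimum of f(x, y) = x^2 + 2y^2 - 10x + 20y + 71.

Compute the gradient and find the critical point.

f(x,y) = x^2 + 2y^2 - 10x + 20y + 71
df/dx = 2x + (-10) = 0  =>  x = 5
df/dy = 4y + (20) = 0  =>  y = -5
f(5, -5) = 1*(5)^2 + 2*(-5)^2 + -10*(5) + 20*(-5) + 71 = -4
Hessian is diagonal with entries 2, 4 > 0, so this is a minimum.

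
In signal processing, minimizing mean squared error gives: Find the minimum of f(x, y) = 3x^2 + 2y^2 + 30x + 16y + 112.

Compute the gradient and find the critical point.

f(x,y) = 3x^2 + 2y^2 + 30x + 16y + 112
df/dx = 6x + (30) = 0  =>  x = -5
df/dy = 4y + (16) = 0  =>  y = -4
f(-5, -4) = 3*(-5)^2 + 2*(-4)^2 + 30*(-5) + 16*(-4) + 112 = 5
Hessian is diagonal with entries 6, 4 > 0, so this is a minimum.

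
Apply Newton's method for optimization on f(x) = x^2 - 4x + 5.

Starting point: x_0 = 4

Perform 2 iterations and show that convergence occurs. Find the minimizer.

f(x) = x^2 - 4x + 5, f'(x) = 2x + (-4), f''(x) = 2
Step 1: f'(4) = 4, x_1 = 4 - 4/2 = 2
Step 2: f'(2) = 0, x_2 = 2 (converged)
Newton's method converges in 1 step for quadratics.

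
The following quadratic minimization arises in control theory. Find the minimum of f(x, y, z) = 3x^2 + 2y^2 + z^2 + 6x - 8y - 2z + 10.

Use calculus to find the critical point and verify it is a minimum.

f(x,y,z) = 3x^2 + 2y^2 + z^2 + 6x - 8y - 2z + 10
df/dx = 6x + (6) = 0 => x = -1
df/dy = 4y + (-8) = 0 => y = 2
df/dz = 2z + (-2) = 0 => z = 1
f(-1,2,1) = 3*(-1)^2 + 2*(2)^2 + 1*(1)^2 + 6*(-1) + -8*(2) + -2*(1) + 10 = -2
Hessian is diagonal with entries 6, 4, 2 > 0, confirmed minimum.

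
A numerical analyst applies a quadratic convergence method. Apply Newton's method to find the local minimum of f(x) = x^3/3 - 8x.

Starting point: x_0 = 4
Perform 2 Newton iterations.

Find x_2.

f(x) = x^3/3 - 8x
f'(x) = x^2 - 8, f''(x) = 2x
Newton update: x_{n+1} = x_n - (x_n^2 - 8)/(2*x_n)
Step 1: x_0 = 4, f'=8, f''=8, x_1 = 3
Step 2: x_1 = 3, f'=1, f''=6, x_2 = 17/6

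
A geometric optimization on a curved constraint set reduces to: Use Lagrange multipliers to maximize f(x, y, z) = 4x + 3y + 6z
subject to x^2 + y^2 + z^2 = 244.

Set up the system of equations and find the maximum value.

Lagrange conditions: 4 = 2*lambda*x, 3 = 2*lambda*y, 6 = 2*lambda*z
So x:4 = y:3 = z:6, i.e. x = 4t, y = 3t, z = 6t
Constraint: t^2*(4^2 + 3^2 + 6^2) = 244
  t^2 * 61 = 244  =>  t = sqrt(4)
Maximum = 4*4t + 3*3t + 6*6t = 61*sqrt(4) = 122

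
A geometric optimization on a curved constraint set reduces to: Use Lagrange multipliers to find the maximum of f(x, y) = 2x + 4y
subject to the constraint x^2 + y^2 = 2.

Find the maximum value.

Set up Lagrange conditions: grad f = lambda * grad g
  2 = 2*lambda*x
  4 = 2*lambda*y
From these: x/y = 2/4, so x = 2t, y = 4t for some t.
Substitute into constraint: (2t)^2 + (4t)^2 = 2
  t^2 * 20 = 2
  t = sqrt(2/20)
Maximum = 2*x + 4*y = (2^2 + 4^2)*t = 20 * sqrt(2/20) = sqrt(40)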